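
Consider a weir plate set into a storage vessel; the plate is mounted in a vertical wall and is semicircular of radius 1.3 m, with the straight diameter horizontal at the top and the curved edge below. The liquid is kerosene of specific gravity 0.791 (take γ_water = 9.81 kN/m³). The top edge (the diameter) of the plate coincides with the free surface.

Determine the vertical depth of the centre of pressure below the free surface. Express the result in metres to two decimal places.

γ = 0.791 × 9.81 = 7.75971 kN/m³.
The centroid of a semicircle lies 4r/(3π) = 0.551737 m from the diameter, here below the top edge, so the centroid depth is h_c = 0.551737 m.
A = πr²/2 = π × 1.3²/2 = 2.65465 m².
Resultant F = γ·h_c·A = 7.75971 × 0.551737 × 2.65465 = 11.3654 kN.
I_c = (π/8 − 8/(9π))·r⁴ = 0.109757 × 1.3⁴ = 0.313477 m⁴.
Centre of pressure: y_p = y_c + I_c/(y_c·A) = 0.551737 + 0.313477/(0.551737 × 2.65465) = 0.551737 + 0.214026 = 0.765763 m along the plane.

h_p = 0.77 m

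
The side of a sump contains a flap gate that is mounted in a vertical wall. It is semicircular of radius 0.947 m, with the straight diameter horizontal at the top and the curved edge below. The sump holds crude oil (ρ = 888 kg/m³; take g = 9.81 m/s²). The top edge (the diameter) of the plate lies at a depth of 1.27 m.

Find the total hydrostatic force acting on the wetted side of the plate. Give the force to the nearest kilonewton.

γ = ρg = 888 × 9.81 / 1000 = 8.71128 kN/m³.
The centroid of a semicircle lies 4r/(3π) = 0.401919 m from the diameter, here below the top edge, so the centroid depth is h_c = 1.27 + 0.401919 = 1.67192 m.
A = πr²/2 = π × 0.947²/2 = 1.4087 m².
Resultant F = γ·h_c·A = 8.71128 × 1.67192 × 1.4087 = 20.5171 kN.

F ≈ 21 kN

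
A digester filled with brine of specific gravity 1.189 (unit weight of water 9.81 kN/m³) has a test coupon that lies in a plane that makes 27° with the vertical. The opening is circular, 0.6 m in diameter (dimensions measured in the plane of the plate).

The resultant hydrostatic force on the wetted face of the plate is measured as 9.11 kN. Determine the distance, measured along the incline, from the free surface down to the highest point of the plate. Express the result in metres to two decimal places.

γ = 1.189 × 9.81 = 11.66409 kN/m³.
A = π(0.3)² = 0.282743 m².
From F = γ·h_c·A, the centroid depth is h_c = 9.11/(11.66409 × 0.282743) = 2.76233 m.
The plate makes 27° with the vertical, i.e. θ = 90° − 27° = 63° to the horizontal. Measuring y along the incline from the free-surface line, vertical depth h = y·sinθ with sinθ = 0.891007.
Along the incline, y_c = h_c/sinθ = 2.76233/0.891007 = 3.10023 m.
The centroid is at the centre, 0.3 m below the top of the plate, so the highest point sits at y_top = 3.10023 − 0.3 = 2.80023 m along the incline.

y_top ≈ 2.80 m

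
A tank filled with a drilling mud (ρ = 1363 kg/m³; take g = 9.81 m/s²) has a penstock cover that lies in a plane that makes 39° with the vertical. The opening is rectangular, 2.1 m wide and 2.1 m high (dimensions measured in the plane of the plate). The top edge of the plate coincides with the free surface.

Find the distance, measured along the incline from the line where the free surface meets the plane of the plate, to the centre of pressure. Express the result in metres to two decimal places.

y_p = 1.40 m

γ = ρg = 1363 × 9.81 / 1000 = 13.37103 kN/m³.
The plate makes 39° with the vertical, i.e. θ = 90° − 39° = 51° to the horizontal. Measuring y along the incline from the free-surface line, vertical depth h = y·sinθ with sinθ = 0.777146.
The centroid lies 2.1/2 = 1.05 m below the top edge, so y_c = 1.05 m and h_c = 1.05 × 0.777146 = 0.816003 m.
A = 2.1 × 2.1 = 4.41 m².
Resultant F = γ·h_c·A = 13.37103 × 0.816003 × 4.41 = 48.1166 kN.
I_c = b·h³/12 = 2.1 × 2.1³/12 = 1.62068 m⁴.
Centre of pressure: y_p = y_c + I_c/(y_c·A) = 1.05 + 1.62068/(1.05 × 4.41) = 1.05 + 0.350001 = 1.4 m along the plane.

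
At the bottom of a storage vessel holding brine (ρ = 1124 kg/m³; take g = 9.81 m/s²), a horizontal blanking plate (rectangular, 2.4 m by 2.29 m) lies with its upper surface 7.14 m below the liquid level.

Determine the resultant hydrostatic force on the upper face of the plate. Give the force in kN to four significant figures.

γ = ρg = 1124 × 9.81 / 1000 = 11.02644 kN/m³.
The plate is horizontal, so pressure is uniform at p = γ·h = 11.02644 × 7.14 = 78.7288 kN/m².
A = 2.4 × 2.29 = 5.496 m².
F = p·A = 78.7288 × 5.496 = 432.693 kN.

F ≈ 432.7 kN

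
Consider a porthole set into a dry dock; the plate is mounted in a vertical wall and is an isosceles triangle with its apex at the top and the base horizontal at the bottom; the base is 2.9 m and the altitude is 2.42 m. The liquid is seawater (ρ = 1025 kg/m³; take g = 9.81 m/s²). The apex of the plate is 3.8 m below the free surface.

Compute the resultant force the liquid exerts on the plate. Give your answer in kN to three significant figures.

γ = ρg = 1025 × 9.81 / 1000 = 10.05525 kN/m³.
With the apex up, the centroid sits 2h/3 = 2 × 2.42/3 = 1.61333 m below the apex, so the centroid depth is h_c = 3.8 + 1.61333 = 5.41333 m.
A = ½ × 2.9 × 2.42 = 3.509 m².
Resultant F = γ·h_c·A = 10.05525 × 5.41333 × 3.509 = 191.003 kN.

F ≈ 191 kN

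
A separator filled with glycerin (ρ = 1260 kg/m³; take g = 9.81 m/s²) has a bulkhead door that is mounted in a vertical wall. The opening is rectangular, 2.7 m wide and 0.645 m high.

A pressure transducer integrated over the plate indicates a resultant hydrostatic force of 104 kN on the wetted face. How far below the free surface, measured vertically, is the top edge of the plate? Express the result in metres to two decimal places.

γ = ρg = 1260 × 9.81 / 1000 = 12.3606 kN/m³.
A = 2.7 × 0.645 = 1.7415 m².
From F = γ·h_c·A, the centroid depth is h_c = 104/(12.3606 × 1.7415) = 4.83137 m.
The centroid lies 0.645/2 = 0.3225 m below the top edge, so the top edge sits at h_top = 4.83137 − 0.3225 = 4.50887 m below the surface.

d_top ≈ 4.51 m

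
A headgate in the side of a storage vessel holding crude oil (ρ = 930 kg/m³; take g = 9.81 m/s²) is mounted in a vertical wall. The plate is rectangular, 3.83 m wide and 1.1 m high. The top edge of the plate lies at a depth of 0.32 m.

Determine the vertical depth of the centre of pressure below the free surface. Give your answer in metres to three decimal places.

h_p = 0.986 m

γ = ρg = 930 × 9.81 / 1000 = 9.1233 kN/m³.
The centroid lies 1.1/2 = 0.55 m below the top edge, so the centroid depth is h_c = 0.32 + 0.55 = 0.87 m.
A = 3.83 × 1.1 = 4.213 m².
Resultant F = γ·h_c·A = 9.1233 × 0.87 × 4.213 = 33.4397 kN.
I_c = b·h³/12 = 3.83 × 1.1³/12 = 0.424811 m⁴.
Centre of pressure: y_p = y_c + I_c/(y_c·A) = 0.87 + 0.424811/(0.87 × 4.213) = 0.87 + 0.1159 = 0.9859 m along the plane.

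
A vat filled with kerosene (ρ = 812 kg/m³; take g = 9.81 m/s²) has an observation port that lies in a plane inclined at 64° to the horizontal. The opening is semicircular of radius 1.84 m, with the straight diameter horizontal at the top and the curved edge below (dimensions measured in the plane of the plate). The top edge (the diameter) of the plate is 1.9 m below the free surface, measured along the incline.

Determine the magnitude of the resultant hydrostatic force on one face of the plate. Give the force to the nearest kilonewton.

F ≈ 102 kN

γ = ρg = 812 × 9.81 / 1000 = 7.96572 kN/m³.
Let θ = 64° be the plate's angle to the horizontal; measure y along the incline from where the plane meets the free surface. Vertical depth h = y·sinθ with sinθ = 0.898794.
The centroid of a semicircle lies 4r/(3π) = 0.78092 m from the diameter, here below the top edge, so y_c = 1.9 + 0.78092 = 2.68092 m and h_c = 2.68092 × 0.898794 = 2.40959 m.
A = πr²/2 = π × 1.84²/2 = 5.31809 m².
Resultant F = γ·h_c·A = 7.96572 × 2.40959 × 5.31809 = 102.076 kN.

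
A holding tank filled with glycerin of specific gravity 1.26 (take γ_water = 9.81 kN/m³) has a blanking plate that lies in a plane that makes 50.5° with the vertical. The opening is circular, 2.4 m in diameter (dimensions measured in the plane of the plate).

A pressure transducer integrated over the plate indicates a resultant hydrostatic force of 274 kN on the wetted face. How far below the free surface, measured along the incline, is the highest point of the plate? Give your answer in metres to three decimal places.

y_top ≈ 6.504 m

γ = 1.26 × 9.81 = 12.3606 kN/m³.
A = π(1.2)² = 4.52389 m².
From F = γ·h_c·A, the centroid depth is h_c = 274/(12.3606 × 4.52389) = 4.90003 m.
The plate makes 50.5° with the vertical, i.e. θ = 90° − 50.5° = 39.5° to the horizontal. Measuring y along the incline from the free-surface line, vertical depth h = y·sinθ with sinθ = 0.636078.
Along the incline, y_c = h_c/sinθ = 4.90003/0.636078 = 7.7035 m.
The centroid is at the centre, 1.2 m below the top of the plate, so the highest point sits at y_top = 7.7035 − 1.2 = 6.5035 m along the incline.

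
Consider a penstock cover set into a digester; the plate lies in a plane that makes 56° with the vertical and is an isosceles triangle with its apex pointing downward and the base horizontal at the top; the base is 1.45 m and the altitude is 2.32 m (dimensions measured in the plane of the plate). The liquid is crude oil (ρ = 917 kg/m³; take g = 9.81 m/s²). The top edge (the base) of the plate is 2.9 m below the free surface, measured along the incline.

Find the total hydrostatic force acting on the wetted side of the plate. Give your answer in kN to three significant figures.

γ = ρg = 917 × 9.81 / 1000 = 8.99577 kN/m³.
The plate makes 56° with the vertical, i.e. θ = 90° − 56° = 34° to the horizontal. Measuring y along the incline from the free-surface line, vertical depth h = y·sinθ with sinθ = 0.559193.
With the apex down, the centroid sits h/3 = 2.32/3 = 0.773333 m below the base (the top edge), so y_c = 2.9 + 0.773333 = 3.67333 m and h_c = 3.67333 × 0.559193 = 2.0541 m.
A = ½ × 1.45 × 2.32 = 1.682 m².
Resultant F = γ·h_c·A = 8.99577 × 2.0541 × 1.682 = 31.0804 kN.

F ≈ 31.1 kN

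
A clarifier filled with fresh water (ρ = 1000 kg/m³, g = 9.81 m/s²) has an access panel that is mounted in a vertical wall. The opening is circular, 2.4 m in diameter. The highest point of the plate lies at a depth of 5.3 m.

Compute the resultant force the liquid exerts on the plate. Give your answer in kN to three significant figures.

γ = ρg = 1000 × 9.81 = 9810 N/m³ = 9.81 kN/m³.
The centroid is at the centre, 1.2 m below the top of the plate, so the centroid depth is h_c = 5.3 + 1.2 = 6.5 m.
A = π(1.2)² = 4.52389 m².
Resultant F = γ·h_c·A = 9.81 × 6.5 × 4.52389 = 288.466 kN.

F ≈ 288 kN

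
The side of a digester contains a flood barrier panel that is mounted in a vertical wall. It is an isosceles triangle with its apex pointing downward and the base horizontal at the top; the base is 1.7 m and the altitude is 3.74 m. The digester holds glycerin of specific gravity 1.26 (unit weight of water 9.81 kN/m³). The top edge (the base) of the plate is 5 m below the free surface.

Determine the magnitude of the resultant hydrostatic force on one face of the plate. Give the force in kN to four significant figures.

F ≈ 245.5 kN

γ = 1.26 × 9.81 = 12.3606 kN/m³.
With the apex down, the centroid sits h/3 = 3.74/3 = 1.24667 m below the base (the top edge), so the centroid depth is h_c = 5 + 1.24667 = 6.24667 m.
A = ½ × 1.7 × 3.74 = 3.179 m².
Resultant F = γ·h_c·A = 12.3606 × 6.24667 × 3.179 = 245.459 kN.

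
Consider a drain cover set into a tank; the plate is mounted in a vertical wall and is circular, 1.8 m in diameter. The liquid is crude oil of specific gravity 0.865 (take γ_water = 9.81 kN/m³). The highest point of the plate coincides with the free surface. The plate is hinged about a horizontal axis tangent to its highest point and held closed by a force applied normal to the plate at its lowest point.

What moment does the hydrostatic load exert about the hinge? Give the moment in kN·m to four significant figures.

γ = 0.865 × 9.81 = 8.48565 kN/m³.
The centroid is at the centre, 0.9 m below the top of the plate, so the centroid depth is h_c = 0.9 m.
A = π(0.9)² = 2.54469 m².
Resultant F = γ·h_c·A = 8.48565 × 0.9 × 2.54469 = 19.434 kN.
I_c = πr⁴/4 = π × 0.9⁴/4 = 0.5153 m⁴.
Centre of pressure: y_p = y_c + I_c/(y_c·A) = 0.9 + 0.5153/(0.9 × 2.54469) = 0.9 + 0.225 = 1.125 m along the plane.
The resultant acts 0.9 + 0.225 = 1.125 m (along the plate) below the hinge at the top edge, so the moment about the hinge is M = F × 1.125 = 19.434 × 1.125 = 21.8633 kN·m.

M ≈ 21.86 kN·m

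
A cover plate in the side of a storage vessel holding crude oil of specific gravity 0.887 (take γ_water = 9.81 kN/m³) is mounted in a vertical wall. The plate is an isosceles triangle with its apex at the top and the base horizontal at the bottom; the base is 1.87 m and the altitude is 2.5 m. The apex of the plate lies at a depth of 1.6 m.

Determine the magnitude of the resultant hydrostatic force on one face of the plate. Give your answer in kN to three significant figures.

γ = 0.887 × 9.81 = 8.70147 kN/m³.
With the apex up, the centroid sits 2h/3 = 2 × 2.5/3 = 1.66667 m below the apex, so the centroid depth is h_c = 1.6 + 1.66667 = 3.26667 m.
A = ½ × 1.87 × 2.5 = 2.3375 m².
Resultant F = γ·h_c·A = 8.70147 × 3.26667 × 2.3375 = 66.443 kN.

F ≈ 66.4 kN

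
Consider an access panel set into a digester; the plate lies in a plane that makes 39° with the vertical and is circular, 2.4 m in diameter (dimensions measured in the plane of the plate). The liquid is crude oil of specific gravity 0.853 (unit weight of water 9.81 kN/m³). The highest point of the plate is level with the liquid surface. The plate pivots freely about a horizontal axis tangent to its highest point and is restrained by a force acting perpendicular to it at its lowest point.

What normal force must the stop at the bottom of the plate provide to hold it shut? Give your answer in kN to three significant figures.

P ≈ 22.1 kN

γ = 0.853 × 9.81 = 8.36793 kN/m³.
The plate makes 39° with the vertical, i.e. θ = 90° − 39° = 51° to the horizontal. Measuring y along the incline from the free-surface line, vertical depth h = y·sinθ with sinθ = 0.777146.
The centroid is at the centre, 1.2 m below the top of the plate, so y_c = 1.2 m and h_c = 1.2 × 0.777146 = 0.932575 m.
A = π(1.2)² = 4.52389 m².
Resultant F = γ·h_c·A = 8.36793 × 0.932575 × 4.52389 = 35.3032 kN.
I_c = πr⁴/4 = π × 1.2⁴/4 = 1.6286 m⁴.
Centre of pressure: y_p = y_c + I_c/(y_c·A) = 1.2 + 1.6286/(1.2 × 4.52389) = 1.2 + 0.3 = 1.5 m along the plane.
The resultant acts 1.2 + 0.3 = 1.5 m (along the plate) below the hinge at the top edge, so the moment about the hinge is M = F × 1.5 = 35.3032 × 1.5 = 52.9548 kN·m.
A normal force at the bottom, 2.4 m from the hinge, must supply this moment: P = 52.9548/2.4 = 22.0645 kN.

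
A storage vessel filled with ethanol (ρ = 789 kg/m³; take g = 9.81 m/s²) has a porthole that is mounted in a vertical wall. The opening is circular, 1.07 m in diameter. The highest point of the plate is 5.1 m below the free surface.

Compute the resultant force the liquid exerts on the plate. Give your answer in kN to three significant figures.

F ≈ 39.2 kN

γ = ρg = 789 × 9.81 / 1000 = 7.74009 kN/m³.
The centroid is at the centre, 0.535 m below the top of the plate, so the centroid depth is h_c = 5.1 + 0.535 = 5.635 m.
A = π(0.535)² = 0.899202 m².
Resultant F = γ·h_c·A = 7.74009 × 5.635 × 0.899202 = 39.2191 kN.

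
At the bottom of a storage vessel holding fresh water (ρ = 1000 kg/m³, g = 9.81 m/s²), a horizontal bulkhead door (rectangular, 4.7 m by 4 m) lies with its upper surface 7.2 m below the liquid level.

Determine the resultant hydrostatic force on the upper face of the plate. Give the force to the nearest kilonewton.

γ = ρg = 1000 × 9.81 = 9810 N/m³ = 9.81 kN/m³.
The plate is horizontal, so pressure is uniform at p = γ·h = 9.81 × 7.2 = 70.632 kN/m².
A = 4.7 × 4 = 18.8 m².
F = p·A = 70.632 × 18.8 = 1327.88 kN.

F ≈ 1328 kN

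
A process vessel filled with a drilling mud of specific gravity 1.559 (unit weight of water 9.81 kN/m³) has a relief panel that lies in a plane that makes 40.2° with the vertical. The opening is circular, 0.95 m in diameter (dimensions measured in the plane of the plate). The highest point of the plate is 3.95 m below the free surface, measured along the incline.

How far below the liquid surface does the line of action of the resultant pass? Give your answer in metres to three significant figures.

h_p = 3.39 m

γ = 1.559 × 9.81 = 15.29379 kN/m³.
The plate makes 40.2° with the vertical, i.e. θ = 90° − 40.2° = 49.8° to the horizontal. Measuring y along the incline from the free-surface line, vertical depth h = y·sinθ with sinθ = 0.763796.
The centroid is at the centre, 0.475 m below the top of the plate, so y_c = 3.95 + 0.475 = 4.425 m and h_c = 4.425 × 0.763796 = 3.3798 m.
A = π(0.475)² = 0.708822 m².
Resultant F = γ·h_c·A = 15.29379 × 3.3798 × 0.708822 = 36.639 kN.
I_c = πr⁴/4 = π × 0.475⁴/4 = 0.039982 m⁴.
Centre of pressure: y_p = y_c + I_c/(y_c·A) = 4.425 + 0.039982/(4.425 × 0.708822) = 4.425 + 0.0127472 = 4.43775 m along the plane.
Vertically, h_p = y_p·sinθ = 4.43775 × 0.763796 = 3.38954 m.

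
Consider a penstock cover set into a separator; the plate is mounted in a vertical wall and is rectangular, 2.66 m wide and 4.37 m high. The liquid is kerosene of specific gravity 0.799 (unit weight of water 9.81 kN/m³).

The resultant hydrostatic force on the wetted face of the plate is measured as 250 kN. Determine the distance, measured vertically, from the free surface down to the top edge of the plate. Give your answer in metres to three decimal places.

γ = 0.799 × 9.81 = 7.83819 kN/m³.
A = 2.66 × 4.37 = 11.6242 m².
From F = γ·h_c·A, the centroid depth is h_c = 250/(7.83819 × 11.6242) = 2.74385 m.
The centroid lies 4.37/2 = 2.185 m below the top edge, so the top edge sits at h_top = 2.74385 − 2.185 = 0.55885 m below the surface.

d_top ≈ 0.559 m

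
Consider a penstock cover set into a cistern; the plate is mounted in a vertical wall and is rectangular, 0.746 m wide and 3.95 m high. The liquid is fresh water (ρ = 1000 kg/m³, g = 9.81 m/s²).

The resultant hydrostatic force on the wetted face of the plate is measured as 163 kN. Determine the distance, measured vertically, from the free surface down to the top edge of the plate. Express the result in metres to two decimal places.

d_top ≈ 3.66 m

γ = ρg = 1000 × 9.81 = 9810 N/m³ = 9.81 kN/m³.
A = 0.746 × 3.95 = 2.9467 m².
From F = γ·h_c·A, the centroid depth is h_c = 163/(9.81 × 2.9467) = 5.63875 m.
The centroid lies 3.95/2 = 1.975 m below the top edge, so the top edge sits at h_top = 5.63875 − 1.975 = 3.66375 m below the surface.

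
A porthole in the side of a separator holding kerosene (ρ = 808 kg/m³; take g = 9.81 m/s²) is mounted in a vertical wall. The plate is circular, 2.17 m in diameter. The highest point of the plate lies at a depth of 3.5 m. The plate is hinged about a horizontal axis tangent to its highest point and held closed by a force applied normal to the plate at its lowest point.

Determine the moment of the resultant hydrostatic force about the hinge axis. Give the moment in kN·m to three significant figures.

γ = ρg = 808 × 9.81 / 1000 = 7.92648 kN/m³.
The centroid is at the centre, 1.085 m below the top of the plate, so the centroid depth is h_c = 3.5 + 1.085 = 4.585 m.
A = π(1.085)² = 3.69836 m².
Resultant F = γ·h_c·A = 7.92648 × 4.585 × 3.69836 = 134.409 kN.
I_c = πr⁴/4 = π × 1.085⁴/4 = 1.08845 m⁴.
Centre of pressure: y_p = y_c + I_c/(y_c·A) = 4.585 + 1.08845/(4.585 × 3.69836) = 4.585 + 0.0641889 = 4.64919 m along the plane.
The resultant acts 1.085 + 0.0641889 = 1.14919 m (along the plate) below the hinge at the top edge, so the moment about the hinge is M = F × 1.14919 = 134.409 × 1.14919 = 154.461 kN·m.

M ≈ 154 kN·m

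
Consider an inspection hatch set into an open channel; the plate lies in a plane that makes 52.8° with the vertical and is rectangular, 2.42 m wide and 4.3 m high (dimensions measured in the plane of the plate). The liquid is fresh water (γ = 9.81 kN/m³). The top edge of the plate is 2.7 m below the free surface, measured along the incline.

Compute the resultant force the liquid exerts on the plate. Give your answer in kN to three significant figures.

γ = 9.81 kN/m³.
The plate makes 52.8° with the vertical, i.e. θ = 90° − 52.8° = 37.2° to the horizontal. Measuring y along the incline from the free-surface line, vertical depth h = y·sinθ with sinθ = 0.604599.
The centroid lies 4.3/2 = 2.15 m below the top edge, so y_c = 2.7 + 2.15 = 4.85 m and h_c = 4.85 × 0.604599 = 2.93231 m.
A = 2.42 × 4.3 = 10.406 m².
Resultant F = γ·h_c·A = 9.81 × 2.93231 × 10.406 = 299.339 kN.

F ≈ 299 kN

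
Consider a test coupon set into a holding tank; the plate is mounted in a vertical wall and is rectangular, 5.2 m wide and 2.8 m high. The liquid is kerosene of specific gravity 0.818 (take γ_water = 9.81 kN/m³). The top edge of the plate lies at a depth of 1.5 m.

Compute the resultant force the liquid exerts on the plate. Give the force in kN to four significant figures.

F ≈ 338.8 kN

γ = 0.818 × 9.81 = 8.02458 kN/m³.
The centroid lies 2.8/2 = 1.4 m below the top edge, so the centroid depth is h_c = 1.5 + 1.4 = 2.9 m.
A = 5.2 × 2.8 = 14.56 m².
Resultant F = γ·h_c·A = 8.02458 × 2.9 × 14.56 = 338.83 kN.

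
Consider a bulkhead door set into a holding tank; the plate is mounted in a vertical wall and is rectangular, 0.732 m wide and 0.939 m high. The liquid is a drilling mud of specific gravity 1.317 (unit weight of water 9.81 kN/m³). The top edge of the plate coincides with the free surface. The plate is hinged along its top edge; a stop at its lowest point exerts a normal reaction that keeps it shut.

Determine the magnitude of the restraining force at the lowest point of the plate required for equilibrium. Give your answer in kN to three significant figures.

γ = 1.317 × 9.81 = 12.91977 kN/m³.
The centroid lies 0.939/2 = 0.4695 m below the top edge, so the centroid depth is h_c = 0.4695 m.
A = 0.732 × 0.939 = 0.687348 m².
Resultant F = γ·h_c·A = 12.91977 × 0.4695 × 0.687348 = 4.16934 kN.
I_c = b·h³/12 = 0.732 × 0.939³/12 = 0.0505041 m⁴.
Centre of pressure: y_p = y_c + I_c/(y_c·A) = 0.4695 + 0.0505041/(0.4695 × 0.687348) = 0.4695 + 0.1565 = 0.626 m along the plane.
The resultant acts 0.4695 + 0.1565 = 0.626 m (along the plate) below the hinge at the top edge, so the moment about the hinge is M = F × 0.626 = 4.16934 × 0.626 = 2.61001 kN·m.
A normal force at the bottom, 0.939 m from the hinge, must supply this moment: P = 2.61001/0.939 = 2.77956 kN.

P ≈ 2.78 kN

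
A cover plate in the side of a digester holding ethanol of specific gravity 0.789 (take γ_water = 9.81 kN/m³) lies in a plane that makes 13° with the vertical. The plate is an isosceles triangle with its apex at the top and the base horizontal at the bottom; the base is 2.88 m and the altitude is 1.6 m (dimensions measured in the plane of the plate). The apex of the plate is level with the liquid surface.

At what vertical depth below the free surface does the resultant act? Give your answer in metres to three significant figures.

γ = 0.789 × 9.81 = 7.74009 kN/m³.
The plate makes 13° with the vertical, i.e. θ = 90° − 13° = 77° to the horizontal. Measuring y along the incline from the free-surface line, vertical depth h = y·sinθ with sinθ = 0.974370.
With the apex up, the centroid sits 2h/3 = 2 × 1.6/3 = 1.06667 m below the apex, so y_c = 1.06667 m and h_c = 1.06667 × 0.974370 = 1.03933 m.
A = ½ × 2.88 × 1.6 = 2.304 m².
Resultant F = γ·h_c·A = 7.74009 × 1.03933 × 2.304 = 18.5345 kN.
I_c = b·h³/36 = 2.88 × 1.6³/36 = 0.32768 m⁴.
Centre of pressure: y_p = y_c + I_c/(y_c·A) = 1.06667 + 0.32768/(1.06667 × 2.304) = 1.06667 + 0.133333 = 1.2 m along the plane.
Vertically, h_p = y_p·sinθ = 1.2 × 0.974370 = 1.16924 m.

h_p = 1.17 m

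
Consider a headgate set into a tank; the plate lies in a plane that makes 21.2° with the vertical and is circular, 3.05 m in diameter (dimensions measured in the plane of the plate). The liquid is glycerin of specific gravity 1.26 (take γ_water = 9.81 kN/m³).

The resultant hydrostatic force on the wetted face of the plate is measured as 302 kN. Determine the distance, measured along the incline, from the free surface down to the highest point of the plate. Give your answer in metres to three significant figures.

y_top ≈ 2.06 m

γ = 1.26 × 9.81 = 12.3606 kN/m³.
A = π(1.525)² = 7.30617 m².
From F = γ·h_c·A, the centroid depth is h_c = 302/(12.3606 × 7.30617) = 3.34409 m.
The plate makes 21.2° with the vertical, i.e. θ = 90° − 21.2° = 68.8° to the horizontal. Measuring y along the incline from the free-surface line, vertical depth h = y·sinθ with sinθ = 0.932324.
Along the incline, y_c = h_c/sinθ = 3.34409/0.932324 = 3.58683 m.
The centroid is at the centre, 1.525 m below the top of the plate, so the highest point sits at y_top = 3.58683 − 1.525 = 2.06183 m along the incline.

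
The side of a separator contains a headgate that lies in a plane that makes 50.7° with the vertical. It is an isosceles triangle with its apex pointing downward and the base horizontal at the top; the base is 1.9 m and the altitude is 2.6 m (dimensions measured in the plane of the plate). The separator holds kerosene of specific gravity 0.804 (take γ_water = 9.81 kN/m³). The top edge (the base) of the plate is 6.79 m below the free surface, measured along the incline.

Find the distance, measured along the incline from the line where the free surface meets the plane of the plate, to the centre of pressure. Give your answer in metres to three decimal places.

y_p = 7.706 m

γ = 0.804 × 9.81 = 7.88724 kN/m³.
The plate makes 50.7° with the vertical, i.e. θ = 90° − 50.7° = 39.3° to the horizontal. Measuring y along the incline from the free-surface line, vertical depth h = y·sinθ with sinθ = 0.633381.
With the apex down, the centroid sits h/3 = 2.6/3 = 0.866667 m below the base (the top edge), so y_c = 6.79 + 0.866667 = 7.65667 m and h_c = 7.65667 × 0.633381 = 4.84959 m.
A = ½ × 1.9 × 2.6 = 2.47 m².
Resultant F = γ·h_c·A = 7.88724 × 4.84959 × 2.47 = 94.4772 kN.
I_c = b·h³/36 = 1.9 × 2.6³/36 = 0.927622 m⁴.
Centre of pressure: y_p = y_c + I_c/(y_c·A) = 7.65667 + 0.927622/(7.65667 × 2.47) = 7.65667 + 0.0490495 = 7.70572 m along the plane.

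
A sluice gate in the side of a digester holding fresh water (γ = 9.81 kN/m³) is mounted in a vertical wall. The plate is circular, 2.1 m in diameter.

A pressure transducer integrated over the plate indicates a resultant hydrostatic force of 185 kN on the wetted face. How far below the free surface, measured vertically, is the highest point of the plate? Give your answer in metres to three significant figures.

d_top ≈ 4.39 m

γ = 9.81 kN/m³.
A = π(1.05)² = 3.46361 m².
From F = γ·h_c·A, the centroid depth is h_c = 185/(9.81 × 3.46361) = 5.4447 m.
The centroid is at the centre, 1.05 m below the top of the plate, so the highest point sits at h_top = 5.4447 − 1.05 = 4.3947 m below the surface.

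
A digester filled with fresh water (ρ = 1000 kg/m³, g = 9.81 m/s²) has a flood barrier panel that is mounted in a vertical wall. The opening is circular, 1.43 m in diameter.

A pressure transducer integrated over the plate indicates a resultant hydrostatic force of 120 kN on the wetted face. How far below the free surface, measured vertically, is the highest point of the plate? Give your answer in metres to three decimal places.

γ = ρg = 1000 × 9.81 = 9810 N/m³ = 9.81 kN/m³.
A = π(0.715)² = 1.60606 m².
From F = γ·h_c·A, the centroid depth is h_c = 120/(9.81 × 1.60606) = 7.61641 m.
The centroid is at the centre, 0.715 m below the top of the plate, so the highest point sits at h_top = 7.61641 − 0.715 = 6.90141 m below the surface.

d_top ≈ 6.901 m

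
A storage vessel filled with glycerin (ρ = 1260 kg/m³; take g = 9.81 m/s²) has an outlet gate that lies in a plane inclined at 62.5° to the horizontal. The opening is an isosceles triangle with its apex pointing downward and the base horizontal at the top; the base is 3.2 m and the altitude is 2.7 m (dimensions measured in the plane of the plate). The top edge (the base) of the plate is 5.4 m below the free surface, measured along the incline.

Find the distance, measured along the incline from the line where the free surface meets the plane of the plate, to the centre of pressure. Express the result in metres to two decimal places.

y_p = 6.36 m

γ = ρg = 1260 × 9.81 / 1000 = 12.3606 kN/m³.
Let θ = 62.5° be the plate's angle to the horizontal; measure y along the incline from where the plane meets the free surface. Vertical depth h = y·sinθ with sinθ = 0.887011.
With the apex down, the centroid sits h/3 = 2.7/3 = 0.9 m below the base (the top edge), so y_c = 5.4 + 0.9 = 6.3 m and h_c = 6.3 × 0.887011 = 5.58817 m.
A = ½ × 3.2 × 2.7 = 4.32 m².
Resultant F = γ·h_c·A = 12.3606 × 5.58817 × 4.32 = 298.396 kN.
I_c = b·h³/36 = 3.2 × 2.7³/36 = 1.7496 m⁴.
Centre of pressure: y_p = y_c + I_c/(y_c·A) = 6.3 + 1.7496/(6.3 × 4.32) = 6.3 + 0.0642857 = 6.36429 m along the plane.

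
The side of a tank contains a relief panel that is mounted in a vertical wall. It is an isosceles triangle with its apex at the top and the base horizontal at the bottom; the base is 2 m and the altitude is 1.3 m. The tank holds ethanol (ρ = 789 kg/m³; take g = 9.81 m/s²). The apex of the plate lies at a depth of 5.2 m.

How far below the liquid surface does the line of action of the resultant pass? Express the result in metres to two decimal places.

h_p = 6.08 m

γ = ρg = 789 × 9.81 / 1000 = 7.74009 kN/m³.
With the apex up, the centroid sits 2h/3 = 2 × 1.3/3 = 0.866667 m below the apex, so the centroid depth is h_c = 5.2 + 0.866667 = 6.06667 m.
A = ½ × 2 × 1.3 = 1.3 m².
Resultant F = γ·h_c·A = 7.74009 × 6.06667 × 1.3 = 61.0435 kN.
I_c = b·h³/36 = 2 × 1.3³/36 = 0.122056 m⁴.
Centre of pressure: y_p = y_c + I_c/(y_c·A) = 6.06667 + 0.122056/(6.06667 × 1.3) = 6.06667 + 0.0154762 = 6.08215 m along the plane.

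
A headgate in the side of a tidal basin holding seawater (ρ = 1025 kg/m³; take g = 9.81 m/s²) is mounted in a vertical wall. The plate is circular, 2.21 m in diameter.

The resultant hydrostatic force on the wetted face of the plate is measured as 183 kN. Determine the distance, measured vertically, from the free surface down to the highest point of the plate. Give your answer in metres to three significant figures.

d_top ≈ 3.64 m

γ = ρg = 1025 × 9.81 / 1000 = 10.05525 kN/m³.
A = π(1.105)² = 3.83596 m².
From F = γ·h_c·A, the centroid depth is h_c = 183/(10.05525 × 3.83596) = 4.74443 m.
The centroid is at the centre, 1.105 m below the top of the plate, so the highest point sits at h_top = 4.74443 − 1.105 = 3.63943 m below the surface.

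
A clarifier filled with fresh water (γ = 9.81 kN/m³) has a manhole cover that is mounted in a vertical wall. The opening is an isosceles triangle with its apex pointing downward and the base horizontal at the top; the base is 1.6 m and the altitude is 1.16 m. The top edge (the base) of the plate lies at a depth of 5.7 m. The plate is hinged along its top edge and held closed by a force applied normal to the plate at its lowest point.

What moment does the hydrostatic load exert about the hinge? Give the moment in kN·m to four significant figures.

M ≈ 22.11 kN·m

γ = 9.81 kN/m³.
With the apex down, the centroid sits h/3 = 1.16/3 = 0.386667 m below the base (the top edge), so the centroid depth is h_c = 5.7 + 0.386667 = 6.08667 m.
A = ½ × 1.6 × 1.16 = 0.928 m².
Resultant F = γ·h_c·A = 9.81 × 6.08667 × 0.928 = 55.4111 kN.
I_c = b·h³/36 = 1.6 × 1.16³/36 = 0.0693732 m⁴.
Centre of pressure: y_p = y_c + I_c/(y_c·A) = 6.08667 + 0.0693732/(6.08667 × 0.928) = 6.08667 + 0.0122819 = 6.09895 m along the plane.
The resultant acts 0.386667 + 0.0122819 = 0.398949 m (along the plate) below the hinge at the top edge, so the moment about the hinge is M = F × 0.398949 = 55.4111 × 0.398949 = 22.1062 kN·m.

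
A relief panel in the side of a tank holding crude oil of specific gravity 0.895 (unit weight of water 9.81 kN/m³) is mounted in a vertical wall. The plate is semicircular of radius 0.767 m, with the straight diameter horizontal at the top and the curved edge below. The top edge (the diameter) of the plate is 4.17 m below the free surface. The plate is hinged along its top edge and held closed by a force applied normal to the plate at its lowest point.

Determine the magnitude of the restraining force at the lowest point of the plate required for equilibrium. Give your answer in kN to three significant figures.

γ = 0.895 × 9.81 = 8.77995 kN/m³.
The centroid of a semicircle lies 4r/(3π) = 0.325525 m from the diameter, here below the top edge, so the centroid depth is h_c = 4.17 + 0.325525 = 4.49552 m.
A = πr²/2 = π × 0.767²/2 = 0.924082 m².
Resultant F = γ·h_c·A = 8.77995 × 4.49552 × 0.924082 = 36.4739 kN.
I_c = (π/8 − 8/(9π))·r⁴ = 0.109757 × 0.767⁴ = 0.0379851 m⁴.
Centre of pressure: y_p = y_c + I_c/(y_c·A) = 4.49552 + 0.0379851/(4.49552 × 0.924082) = 4.49552 + 0.00914372 = 4.50466 m along the plane.
The resultant acts 0.325525 + 0.00914372 = 0.334669 m (along the plate) below the hinge at the top edge, so the moment about the hinge is M = F × 0.334669 = 36.4739 × 0.334669 = 12.2067 kN·m.
A normal force at the bottom, 0.767 m from the hinge, must supply this moment: P = 12.2067/0.767 = 15.9149 kN.

P ≈ 15.9 kN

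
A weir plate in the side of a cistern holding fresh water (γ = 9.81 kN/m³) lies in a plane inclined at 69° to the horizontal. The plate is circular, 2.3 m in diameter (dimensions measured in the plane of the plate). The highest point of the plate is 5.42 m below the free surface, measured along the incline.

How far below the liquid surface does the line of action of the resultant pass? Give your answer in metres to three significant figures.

h_p = 6.18 m

γ = 9.81 kN/m³.
Let θ = 69° be the plate's angle to the horizontal; measure y along the incline from where the plane meets the free surface. Vertical depth h = y·sinθ with sinθ = 0.933580.
The centroid is at the centre, 1.15 m below the top of the plate, so y_c = 5.42 + 1.15 = 6.57 m and h_c = 6.57 × 0.933580 = 6.13362 m.
A = π(1.15)² = 4.15476 m².
Resultant F = γ·h_c·A = 9.81 × 6.13362 × 4.15476 = 249.995 kN.
I_c = πr⁴/4 = π × 1.15⁴/4 = 1.37367 m⁴.
Centre of pressure: y_p = y_c + I_c/(y_c·A) = 6.57 + 1.37367/(6.57 × 4.15476) = 6.57 + 0.0503235 = 6.62032 m along the plane.
Vertically, h_p = y_p·sinθ = 6.62032 × 0.933580 = 6.1806 m.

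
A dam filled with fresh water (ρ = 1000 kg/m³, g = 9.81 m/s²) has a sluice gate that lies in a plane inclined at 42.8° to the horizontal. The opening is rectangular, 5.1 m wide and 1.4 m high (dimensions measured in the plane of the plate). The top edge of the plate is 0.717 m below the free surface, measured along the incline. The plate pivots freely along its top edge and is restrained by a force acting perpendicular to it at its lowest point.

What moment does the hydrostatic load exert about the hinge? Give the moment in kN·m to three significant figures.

γ = ρg = 1000 × 9.81 = 9810 N/m³ = 9.81 kN/m³.
Let θ = 42.8° be the plate's angle to the horizontal; measure y along the incline from where the plane meets the free surface. Vertical depth h = y·sinθ with sinθ = 0.679441.
The centroid lies 1.4/2 = 0.7 m below the top edge, so y_c = 0.717 + 0.7 = 1.417 m and h_c = 1.417 × 0.679441 = 0.962768 m.
A = 5.1 × 1.4 = 7.14 m².
Resultant F = γ·h_c·A = 9.81 × 0.962768 × 7.14 = 67.4355 kN.
I_c = b·h³/12 = 5.1 × 1.4³/12 = 1.1662 m⁴.
Centre of pressure: y_p = y_c + I_c/(y_c·A) = 1.417 + 1.1662/(1.417 × 7.14) = 1.417 + 0.115267 = 1.53227 m along the plane.
The resultant acts 0.7 + 0.115267 = 0.815267 m (along the plate) below the hinge at the top edge, so the moment about the hinge is M = F × 0.815267 = 67.4355 × 0.815267 = 54.9779 kN·m.

M ≈ 55.0 kN·m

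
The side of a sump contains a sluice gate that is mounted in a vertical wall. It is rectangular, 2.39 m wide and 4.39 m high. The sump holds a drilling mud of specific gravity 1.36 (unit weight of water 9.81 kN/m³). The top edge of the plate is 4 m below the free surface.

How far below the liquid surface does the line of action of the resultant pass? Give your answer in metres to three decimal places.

γ = 1.36 × 9.81 = 13.3416 kN/m³.
The centroid lies 4.39/2 = 2.195 m below the top edge, so the centroid depth is h_c = 4 + 2.195 = 6.195 m.
A = 2.39 × 4.39 = 10.4921 m².
Resultant F = γ·h_c·A = 13.3416 × 6.195 × 10.4921 = 867.185 kN.
I_c = b·h³/12 = 2.39 × 4.39³/12 = 16.8504 m⁴.
Centre of pressure: y_p = y_c + I_c/(y_c·A) = 6.195 + 16.8504/(6.195 × 10.4921) = 6.195 + 0.259243 = 6.45424 m along the plane.

h_p = 6.454 m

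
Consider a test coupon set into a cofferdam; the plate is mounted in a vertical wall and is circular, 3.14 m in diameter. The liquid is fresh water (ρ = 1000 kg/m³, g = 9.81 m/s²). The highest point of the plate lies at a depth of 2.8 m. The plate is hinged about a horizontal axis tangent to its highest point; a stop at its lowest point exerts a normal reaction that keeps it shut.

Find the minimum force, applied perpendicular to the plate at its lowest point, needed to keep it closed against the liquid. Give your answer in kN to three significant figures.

P ≈ 181 kN

γ = ρg = 1000 × 9.81 = 9810 N/m³ = 9.81 kN/m³.
The centroid is at the centre, 1.57 m below the top of the plate, so the centroid depth is h_c = 2.8 + 1.57 = 4.37 m.
A = π(1.57)² = 7.74371 m².
Resultant F = γ·h_c·A = 9.81 × 4.37 × 7.74371 = 331.971 kN.
I_c = πr⁴/4 = π × 1.57⁴/4 = 4.77187 m⁴.
Centre of pressure: y_p = y_c + I_c/(y_c·A) = 4.37 + 4.77187/(4.37 × 7.74371) = 4.37 + 0.141013 = 4.51101 m along the plane.
The resultant acts 1.57 + 0.141013 = 1.71101 m (along the plate) below the hinge at the top edge, so the moment about the hinge is M = F × 1.71101 = 331.971 × 1.71101 = 568.006 kN·m.
A normal force at the bottom, 3.14 m from the hinge, must supply this moment: P = 568.006/3.14 = 180.894 kN.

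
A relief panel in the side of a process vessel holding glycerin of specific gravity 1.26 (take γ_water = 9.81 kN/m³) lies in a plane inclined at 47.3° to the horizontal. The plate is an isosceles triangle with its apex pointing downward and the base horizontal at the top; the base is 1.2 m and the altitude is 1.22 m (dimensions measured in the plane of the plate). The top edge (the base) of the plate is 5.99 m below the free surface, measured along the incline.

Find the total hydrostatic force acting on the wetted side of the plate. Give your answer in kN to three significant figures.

γ = 1.26 × 9.81 = 12.3606 kN/m³.
Let θ = 47.3° be the plate's angle to the horizontal; measure y along the incline from where the plane meets the free surface. Vertical depth h = y·sinθ with sinθ = 0.734915.
With the apex down, the centroid sits h/3 = 1.22/3 = 0.406667 m below the base (the top edge), so y_c = 5.99 + 0.406667 = 6.39667 m and h_c = 6.39667 × 0.734915 = 4.70101 m.
A = ½ × 1.2 × 1.22 = 0.732 m².
Resultant F = γ·h_c·A = 12.3606 × 4.70101 × 0.732 = 42.5345 kN.

F ≈ 42.5 kN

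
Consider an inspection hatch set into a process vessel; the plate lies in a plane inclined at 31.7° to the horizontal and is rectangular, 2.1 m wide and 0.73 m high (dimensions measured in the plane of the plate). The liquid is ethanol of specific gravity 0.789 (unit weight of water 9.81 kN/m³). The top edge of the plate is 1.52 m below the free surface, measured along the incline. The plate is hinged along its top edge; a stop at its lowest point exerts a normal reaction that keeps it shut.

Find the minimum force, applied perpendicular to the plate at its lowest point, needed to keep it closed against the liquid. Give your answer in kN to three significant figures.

P ≈ 6.26 kN

γ = 0.789 × 9.81 = 7.74009 kN/m³.
Let θ = 31.7° be the plate's angle to the horizontal; measure y along the incline from where the plane meets the free surface. Vertical depth h = y·sinθ with sinθ = 0.525472.
The centroid lies 0.73/2 = 0.365 m below the top edge, so y_c = 1.52 + 0.365 = 1.885 m and h_c = 1.885 × 0.525472 = 0.990515 m.
A = 2.1 × 0.73 = 1.533 m².
Resultant F = γ·h_c·A = 7.74009 × 0.990515 × 1.533 = 11.753 kN.
I_c = b·h³/12 = 2.1 × 0.73³/12 = 0.068078 m⁴.
Centre of pressure: y_p = y_c + I_c/(y_c·A) = 1.885 + 0.068078/(1.885 × 1.533) = 1.885 + 0.0235588 = 1.90856 m along the plane.
The resultant acts 0.365 + 0.0235588 = 0.388559 m (along the plate) below the hinge at the top edge, so the moment about the hinge is M = F × 0.388559 = 11.753 × 0.388559 = 4.56673 kN·m.
A normal force at the bottom, 0.73 m from the hinge, must supply this moment: P = 4.56673/0.73 = 6.25579 kN.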